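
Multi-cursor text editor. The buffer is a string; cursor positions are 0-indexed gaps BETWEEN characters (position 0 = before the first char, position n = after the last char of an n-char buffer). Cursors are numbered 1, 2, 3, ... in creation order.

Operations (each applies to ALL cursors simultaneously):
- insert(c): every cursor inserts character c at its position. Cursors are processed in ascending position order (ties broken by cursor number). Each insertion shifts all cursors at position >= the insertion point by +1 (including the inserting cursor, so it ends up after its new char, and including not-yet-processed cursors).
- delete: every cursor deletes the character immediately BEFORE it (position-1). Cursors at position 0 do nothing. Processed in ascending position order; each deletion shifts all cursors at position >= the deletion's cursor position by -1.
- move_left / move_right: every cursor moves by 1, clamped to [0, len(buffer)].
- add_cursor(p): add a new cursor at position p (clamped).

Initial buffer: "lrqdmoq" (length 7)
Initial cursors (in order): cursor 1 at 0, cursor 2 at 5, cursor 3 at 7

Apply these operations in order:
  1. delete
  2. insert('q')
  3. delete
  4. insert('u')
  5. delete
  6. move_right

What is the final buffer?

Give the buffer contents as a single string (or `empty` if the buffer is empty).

Answer: lrqdo

Derivation:
After op 1 (delete): buffer="lrqdo" (len 5), cursors c1@0 c2@4 c3@5, authorship .....
After op 2 (insert('q')): buffer="qlrqdqoq" (len 8), cursors c1@1 c2@6 c3@8, authorship 1....2.3
After op 3 (delete): buffer="lrqdo" (len 5), cursors c1@0 c2@4 c3@5, authorship .....
After op 4 (insert('u')): buffer="ulrqduou" (len 8), cursors c1@1 c2@6 c3@8, authorship 1....2.3
After op 5 (delete): buffer="lrqdo" (len 5), cursors c1@0 c2@4 c3@5, authorship .....
After op 6 (move_right): buffer="lrqdo" (len 5), cursors c1@1 c2@5 c3@5, authorship .....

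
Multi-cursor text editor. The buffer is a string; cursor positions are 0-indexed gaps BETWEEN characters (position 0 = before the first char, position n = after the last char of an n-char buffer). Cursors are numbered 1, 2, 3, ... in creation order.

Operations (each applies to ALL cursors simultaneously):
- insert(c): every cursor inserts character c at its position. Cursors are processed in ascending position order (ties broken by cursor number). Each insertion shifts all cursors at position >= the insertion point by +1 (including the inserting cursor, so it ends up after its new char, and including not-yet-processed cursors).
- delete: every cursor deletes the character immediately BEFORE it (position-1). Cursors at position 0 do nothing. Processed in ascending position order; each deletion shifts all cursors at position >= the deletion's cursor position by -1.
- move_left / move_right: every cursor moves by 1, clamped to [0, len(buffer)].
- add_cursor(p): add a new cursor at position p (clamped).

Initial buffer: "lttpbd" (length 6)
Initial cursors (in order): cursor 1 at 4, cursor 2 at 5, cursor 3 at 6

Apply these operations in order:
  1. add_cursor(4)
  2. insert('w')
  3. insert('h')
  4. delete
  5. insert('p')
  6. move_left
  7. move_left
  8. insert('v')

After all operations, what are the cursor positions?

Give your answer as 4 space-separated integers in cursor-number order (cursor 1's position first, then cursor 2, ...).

After op 1 (add_cursor(4)): buffer="lttpbd" (len 6), cursors c1@4 c4@4 c2@5 c3@6, authorship ......
After op 2 (insert('w')): buffer="lttpwwbwdw" (len 10), cursors c1@6 c4@6 c2@8 c3@10, authorship ....14.2.3
After op 3 (insert('h')): buffer="lttpwwhhbwhdwh" (len 14), cursors c1@8 c4@8 c2@11 c3@14, authorship ....1414.22.33
After op 4 (delete): buffer="lttpwwbwdw" (len 10), cursors c1@6 c4@6 c2@8 c3@10, authorship ....14.2.3
After op 5 (insert('p')): buffer="lttpwwppbwpdwp" (len 14), cursors c1@8 c4@8 c2@11 c3@14, authorship ....1414.22.33
After op 6 (move_left): buffer="lttpwwppbwpdwp" (len 14), cursors c1@7 c4@7 c2@10 c3@13, authorship ....1414.22.33
After op 7 (move_left): buffer="lttpwwppbwpdwp" (len 14), cursors c1@6 c4@6 c2@9 c3@12, authorship ....1414.22.33
After op 8 (insert('v')): buffer="lttpwwvvppbvwpdvwp" (len 18), cursors c1@8 c4@8 c2@12 c3@16, authorship ....141414.222.333

Answer: 8 12 16 8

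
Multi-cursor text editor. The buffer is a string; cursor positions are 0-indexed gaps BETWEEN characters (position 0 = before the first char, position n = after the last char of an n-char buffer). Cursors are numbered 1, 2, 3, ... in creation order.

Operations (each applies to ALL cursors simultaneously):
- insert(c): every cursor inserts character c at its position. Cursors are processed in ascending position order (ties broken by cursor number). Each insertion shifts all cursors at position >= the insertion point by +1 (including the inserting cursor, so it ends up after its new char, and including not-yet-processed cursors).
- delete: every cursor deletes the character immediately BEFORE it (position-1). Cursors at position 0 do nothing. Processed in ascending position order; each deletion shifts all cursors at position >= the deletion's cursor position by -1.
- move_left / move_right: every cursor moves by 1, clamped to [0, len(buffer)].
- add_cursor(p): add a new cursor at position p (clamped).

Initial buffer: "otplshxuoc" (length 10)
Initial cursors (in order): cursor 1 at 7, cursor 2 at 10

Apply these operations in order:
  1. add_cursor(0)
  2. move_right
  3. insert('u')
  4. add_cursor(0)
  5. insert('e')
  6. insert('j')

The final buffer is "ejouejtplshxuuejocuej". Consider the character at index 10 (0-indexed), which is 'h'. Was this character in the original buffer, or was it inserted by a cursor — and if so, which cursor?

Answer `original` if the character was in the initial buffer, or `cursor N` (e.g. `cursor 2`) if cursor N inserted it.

After op 1 (add_cursor(0)): buffer="otplshxuoc" (len 10), cursors c3@0 c1@7 c2@10, authorship ..........
After op 2 (move_right): buffer="otplshxuoc" (len 10), cursors c3@1 c1@8 c2@10, authorship ..........
After op 3 (insert('u')): buffer="outplshxuuocu" (len 13), cursors c3@2 c1@10 c2@13, authorship .3.......1..2
After op 4 (add_cursor(0)): buffer="outplshxuuocu" (len 13), cursors c4@0 c3@2 c1@10 c2@13, authorship .3.......1..2
After op 5 (insert('e')): buffer="eouetplshxuueocue" (len 17), cursors c4@1 c3@4 c1@13 c2@17, authorship 4.33.......11..22
After op 6 (insert('j')): buffer="ejouejtplshxuuejocuej" (len 21), cursors c4@2 c3@6 c1@16 c2@21, authorship 44.333.......111..222
Authorship (.=original, N=cursor N): 4 4 . 3 3 3 . . . . . . . 1 1 1 . . 2 2 2
Index 10: author = original

Answer: original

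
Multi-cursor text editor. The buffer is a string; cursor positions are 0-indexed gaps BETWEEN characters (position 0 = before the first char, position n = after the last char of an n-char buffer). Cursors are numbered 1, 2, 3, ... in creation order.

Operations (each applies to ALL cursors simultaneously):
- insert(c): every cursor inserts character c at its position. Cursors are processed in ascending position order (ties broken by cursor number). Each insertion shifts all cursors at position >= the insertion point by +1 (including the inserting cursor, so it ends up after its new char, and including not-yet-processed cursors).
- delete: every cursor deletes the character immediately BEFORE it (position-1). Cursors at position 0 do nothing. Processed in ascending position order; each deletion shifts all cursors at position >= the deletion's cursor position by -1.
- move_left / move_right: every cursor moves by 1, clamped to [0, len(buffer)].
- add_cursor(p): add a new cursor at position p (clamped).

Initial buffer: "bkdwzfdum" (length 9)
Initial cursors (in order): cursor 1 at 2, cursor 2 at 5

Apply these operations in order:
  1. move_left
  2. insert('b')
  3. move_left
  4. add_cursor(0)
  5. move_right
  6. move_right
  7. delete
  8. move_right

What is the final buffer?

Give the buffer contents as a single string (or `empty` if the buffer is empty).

Answer: bdwbfdum

Derivation:
After op 1 (move_left): buffer="bkdwzfdum" (len 9), cursors c1@1 c2@4, authorship .........
After op 2 (insert('b')): buffer="bbkdwbzfdum" (len 11), cursors c1@2 c2@6, authorship .1...2.....
After op 3 (move_left): buffer="bbkdwbzfdum" (len 11), cursors c1@1 c2@5, authorship .1...2.....
After op 4 (add_cursor(0)): buffer="bbkdwbzfdum" (len 11), cursors c3@0 c1@1 c2@5, authorship .1...2.....
After op 5 (move_right): buffer="bbkdwbzfdum" (len 11), cursors c3@1 c1@2 c2@6, authorship .1...2.....
After op 6 (move_right): buffer="bbkdwbzfdum" (len 11), cursors c3@2 c1@3 c2@7, authorship .1...2.....
After op 7 (delete): buffer="bdwbfdum" (len 8), cursors c1@1 c3@1 c2@4, authorship ...2....
After op 8 (move_right): buffer="bdwbfdum" (len 8), cursors c1@2 c3@2 c2@5, authorship ...2....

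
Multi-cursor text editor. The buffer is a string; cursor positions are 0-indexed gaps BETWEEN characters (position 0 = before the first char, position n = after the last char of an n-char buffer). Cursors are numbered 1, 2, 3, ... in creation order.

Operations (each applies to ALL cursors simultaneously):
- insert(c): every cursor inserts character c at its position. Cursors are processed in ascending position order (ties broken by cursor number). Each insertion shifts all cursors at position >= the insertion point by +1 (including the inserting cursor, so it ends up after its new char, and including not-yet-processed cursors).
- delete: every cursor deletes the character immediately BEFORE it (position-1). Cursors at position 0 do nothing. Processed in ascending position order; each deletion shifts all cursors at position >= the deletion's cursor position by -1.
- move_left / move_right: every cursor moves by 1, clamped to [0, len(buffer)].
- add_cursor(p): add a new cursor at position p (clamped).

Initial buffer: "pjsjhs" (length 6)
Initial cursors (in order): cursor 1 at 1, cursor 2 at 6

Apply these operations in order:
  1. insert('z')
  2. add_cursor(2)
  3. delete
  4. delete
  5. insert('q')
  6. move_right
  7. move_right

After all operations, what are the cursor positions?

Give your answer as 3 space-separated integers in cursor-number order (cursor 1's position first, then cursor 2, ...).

After op 1 (insert('z')): buffer="pzjsjhsz" (len 8), cursors c1@2 c2@8, authorship .1.....2
After op 2 (add_cursor(2)): buffer="pzjsjhsz" (len 8), cursors c1@2 c3@2 c2@8, authorship .1.....2
After op 3 (delete): buffer="jsjhs" (len 5), cursors c1@0 c3@0 c2@5, authorship .....
After op 4 (delete): buffer="jsjh" (len 4), cursors c1@0 c3@0 c2@4, authorship ....
After op 5 (insert('q')): buffer="qqjsjhq" (len 7), cursors c1@2 c3@2 c2@7, authorship 13....2
After op 6 (move_right): buffer="qqjsjhq" (len 7), cursors c1@3 c3@3 c2@7, authorship 13....2
After op 7 (move_right): buffer="qqjsjhq" (len 7), cursors c1@4 c3@4 c2@7, authorship 13....2

Answer: 4 7 4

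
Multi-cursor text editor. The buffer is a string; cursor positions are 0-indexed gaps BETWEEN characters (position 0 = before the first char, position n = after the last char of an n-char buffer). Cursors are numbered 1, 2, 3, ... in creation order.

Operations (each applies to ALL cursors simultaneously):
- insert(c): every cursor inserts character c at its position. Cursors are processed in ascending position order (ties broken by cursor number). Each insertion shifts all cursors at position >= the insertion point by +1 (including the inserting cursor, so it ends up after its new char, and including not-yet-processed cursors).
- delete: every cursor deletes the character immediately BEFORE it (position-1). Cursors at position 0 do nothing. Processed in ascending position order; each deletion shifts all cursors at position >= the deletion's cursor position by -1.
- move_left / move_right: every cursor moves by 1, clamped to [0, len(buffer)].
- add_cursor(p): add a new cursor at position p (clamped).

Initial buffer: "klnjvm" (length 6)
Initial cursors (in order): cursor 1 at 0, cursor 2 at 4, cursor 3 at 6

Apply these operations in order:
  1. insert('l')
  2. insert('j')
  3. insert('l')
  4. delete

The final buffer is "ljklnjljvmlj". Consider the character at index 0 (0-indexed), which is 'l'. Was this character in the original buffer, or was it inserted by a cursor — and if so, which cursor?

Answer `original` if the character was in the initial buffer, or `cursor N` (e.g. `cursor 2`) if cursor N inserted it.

Answer: cursor 1

Derivation:
After op 1 (insert('l')): buffer="lklnjlvml" (len 9), cursors c1@1 c2@6 c3@9, authorship 1....2..3
After op 2 (insert('j')): buffer="ljklnjljvmlj" (len 12), cursors c1@2 c2@8 c3@12, authorship 11....22..33
After op 3 (insert('l')): buffer="ljlklnjljlvmljl" (len 15), cursors c1@3 c2@10 c3@15, authorship 111....222..333
After op 4 (delete): buffer="ljklnjljvmlj" (len 12), cursors c1@2 c2@8 c3@12, authorship 11....22..33
Authorship (.=original, N=cursor N): 1 1 . . . . 2 2 . . 3 3
Index 0: author = 1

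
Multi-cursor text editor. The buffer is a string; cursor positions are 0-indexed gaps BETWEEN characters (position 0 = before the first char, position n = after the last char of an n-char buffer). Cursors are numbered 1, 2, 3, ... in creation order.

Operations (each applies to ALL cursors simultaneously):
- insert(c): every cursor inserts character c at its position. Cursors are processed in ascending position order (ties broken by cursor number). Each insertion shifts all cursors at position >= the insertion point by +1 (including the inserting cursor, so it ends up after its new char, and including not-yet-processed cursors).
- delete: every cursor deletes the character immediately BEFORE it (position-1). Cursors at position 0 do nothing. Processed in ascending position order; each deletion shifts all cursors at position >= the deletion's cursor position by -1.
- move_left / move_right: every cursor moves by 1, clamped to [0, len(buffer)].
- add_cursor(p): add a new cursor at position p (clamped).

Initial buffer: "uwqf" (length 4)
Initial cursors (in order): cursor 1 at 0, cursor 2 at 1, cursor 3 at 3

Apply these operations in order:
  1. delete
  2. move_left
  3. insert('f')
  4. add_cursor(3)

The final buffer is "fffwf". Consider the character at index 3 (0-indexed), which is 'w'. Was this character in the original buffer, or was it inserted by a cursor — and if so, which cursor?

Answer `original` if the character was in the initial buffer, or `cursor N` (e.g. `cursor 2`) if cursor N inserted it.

After op 1 (delete): buffer="wf" (len 2), cursors c1@0 c2@0 c3@1, authorship ..
After op 2 (move_left): buffer="wf" (len 2), cursors c1@0 c2@0 c3@0, authorship ..
After op 3 (insert('f')): buffer="fffwf" (len 5), cursors c1@3 c2@3 c3@3, authorship 123..
After op 4 (add_cursor(3)): buffer="fffwf" (len 5), cursors c1@3 c2@3 c3@3 c4@3, authorship 123..
Authorship (.=original, N=cursor N): 1 2 3 . .
Index 3: author = original

Answer: original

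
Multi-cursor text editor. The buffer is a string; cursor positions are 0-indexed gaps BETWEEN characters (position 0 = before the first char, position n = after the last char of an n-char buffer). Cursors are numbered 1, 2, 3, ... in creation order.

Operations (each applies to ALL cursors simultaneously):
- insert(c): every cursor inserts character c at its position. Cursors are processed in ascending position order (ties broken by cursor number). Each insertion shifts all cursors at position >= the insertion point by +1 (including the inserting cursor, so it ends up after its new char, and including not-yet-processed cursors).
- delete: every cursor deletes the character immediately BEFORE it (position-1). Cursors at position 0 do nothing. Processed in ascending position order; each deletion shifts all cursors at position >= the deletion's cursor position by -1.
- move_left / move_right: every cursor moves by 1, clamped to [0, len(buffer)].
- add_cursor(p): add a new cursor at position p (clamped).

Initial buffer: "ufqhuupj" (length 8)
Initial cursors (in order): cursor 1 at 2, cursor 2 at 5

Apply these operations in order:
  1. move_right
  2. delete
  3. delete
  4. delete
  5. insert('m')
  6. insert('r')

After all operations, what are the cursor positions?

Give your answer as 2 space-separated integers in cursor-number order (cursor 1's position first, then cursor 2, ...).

After op 1 (move_right): buffer="ufqhuupj" (len 8), cursors c1@3 c2@6, authorship ........
After op 2 (delete): buffer="ufhupj" (len 6), cursors c1@2 c2@4, authorship ......
After op 3 (delete): buffer="uhpj" (len 4), cursors c1@1 c2@2, authorship ....
After op 4 (delete): buffer="pj" (len 2), cursors c1@0 c2@0, authorship ..
After op 5 (insert('m')): buffer="mmpj" (len 4), cursors c1@2 c2@2, authorship 12..
After op 6 (insert('r')): buffer="mmrrpj" (len 6), cursors c1@4 c2@4, authorship 1212..

Answer: 4 4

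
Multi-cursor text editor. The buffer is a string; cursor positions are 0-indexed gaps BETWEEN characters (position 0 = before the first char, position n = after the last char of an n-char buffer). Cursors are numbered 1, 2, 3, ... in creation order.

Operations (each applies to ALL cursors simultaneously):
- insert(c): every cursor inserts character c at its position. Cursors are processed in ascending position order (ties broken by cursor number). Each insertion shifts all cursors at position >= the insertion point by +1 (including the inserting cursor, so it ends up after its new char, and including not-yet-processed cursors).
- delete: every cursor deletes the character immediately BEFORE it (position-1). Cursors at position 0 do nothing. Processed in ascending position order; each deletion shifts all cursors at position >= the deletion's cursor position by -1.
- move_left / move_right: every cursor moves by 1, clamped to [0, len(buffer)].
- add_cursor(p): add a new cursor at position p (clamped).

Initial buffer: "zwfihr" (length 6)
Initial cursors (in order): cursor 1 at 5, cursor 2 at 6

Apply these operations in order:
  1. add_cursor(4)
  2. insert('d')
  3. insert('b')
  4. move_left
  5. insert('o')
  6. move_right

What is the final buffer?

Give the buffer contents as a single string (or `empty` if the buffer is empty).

Answer: zwfidobhdobrdob

Derivation:
After op 1 (add_cursor(4)): buffer="zwfihr" (len 6), cursors c3@4 c1@5 c2@6, authorship ......
After op 2 (insert('d')): buffer="zwfidhdrd" (len 9), cursors c3@5 c1@7 c2@9, authorship ....3.1.2
After op 3 (insert('b')): buffer="zwfidbhdbrdb" (len 12), cursors c3@6 c1@9 c2@12, authorship ....33.11.22
After op 4 (move_left): buffer="zwfidbhdbrdb" (len 12), cursors c3@5 c1@8 c2@11, authorship ....33.11.22
After op 5 (insert('o')): buffer="zwfidobhdobrdob" (len 15), cursors c3@6 c1@10 c2@14, authorship ....333.111.222
After op 6 (move_right): buffer="zwfidobhdobrdob" (len 15), cursors c3@7 c1@11 c2@15, authorship ....333.111.222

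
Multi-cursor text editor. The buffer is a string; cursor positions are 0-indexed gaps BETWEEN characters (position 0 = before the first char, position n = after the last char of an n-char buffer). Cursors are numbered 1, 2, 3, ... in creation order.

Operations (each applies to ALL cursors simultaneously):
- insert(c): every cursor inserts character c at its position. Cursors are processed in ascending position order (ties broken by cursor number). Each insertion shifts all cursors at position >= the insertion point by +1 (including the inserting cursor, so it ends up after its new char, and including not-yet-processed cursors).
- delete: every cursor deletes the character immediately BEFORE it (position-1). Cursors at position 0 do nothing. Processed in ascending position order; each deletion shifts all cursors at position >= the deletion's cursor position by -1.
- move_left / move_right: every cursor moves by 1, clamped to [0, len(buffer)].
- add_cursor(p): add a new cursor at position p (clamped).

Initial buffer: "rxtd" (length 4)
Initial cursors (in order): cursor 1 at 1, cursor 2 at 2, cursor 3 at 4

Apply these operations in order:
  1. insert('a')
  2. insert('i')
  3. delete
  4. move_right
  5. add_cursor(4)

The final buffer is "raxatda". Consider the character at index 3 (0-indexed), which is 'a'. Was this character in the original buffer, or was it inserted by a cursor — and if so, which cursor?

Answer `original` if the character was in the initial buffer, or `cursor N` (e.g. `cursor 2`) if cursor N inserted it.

Answer: cursor 2

Derivation:
After op 1 (insert('a')): buffer="raxatda" (len 7), cursors c1@2 c2@4 c3@7, authorship .1.2..3
After op 2 (insert('i')): buffer="raixaitdai" (len 10), cursors c1@3 c2@6 c3@10, authorship .11.22..33
After op 3 (delete): buffer="raxatda" (len 7), cursors c1@2 c2@4 c3@7, authorship .1.2..3
After op 4 (move_right): buffer="raxatda" (len 7), cursors c1@3 c2@5 c3@7, authorship .1.2..3
After op 5 (add_cursor(4)): buffer="raxatda" (len 7), cursors c1@3 c4@4 c2@5 c3@7, authorship .1.2..3
Authorship (.=original, N=cursor N): . 1 . 2 . . 3
Index 3: author = 2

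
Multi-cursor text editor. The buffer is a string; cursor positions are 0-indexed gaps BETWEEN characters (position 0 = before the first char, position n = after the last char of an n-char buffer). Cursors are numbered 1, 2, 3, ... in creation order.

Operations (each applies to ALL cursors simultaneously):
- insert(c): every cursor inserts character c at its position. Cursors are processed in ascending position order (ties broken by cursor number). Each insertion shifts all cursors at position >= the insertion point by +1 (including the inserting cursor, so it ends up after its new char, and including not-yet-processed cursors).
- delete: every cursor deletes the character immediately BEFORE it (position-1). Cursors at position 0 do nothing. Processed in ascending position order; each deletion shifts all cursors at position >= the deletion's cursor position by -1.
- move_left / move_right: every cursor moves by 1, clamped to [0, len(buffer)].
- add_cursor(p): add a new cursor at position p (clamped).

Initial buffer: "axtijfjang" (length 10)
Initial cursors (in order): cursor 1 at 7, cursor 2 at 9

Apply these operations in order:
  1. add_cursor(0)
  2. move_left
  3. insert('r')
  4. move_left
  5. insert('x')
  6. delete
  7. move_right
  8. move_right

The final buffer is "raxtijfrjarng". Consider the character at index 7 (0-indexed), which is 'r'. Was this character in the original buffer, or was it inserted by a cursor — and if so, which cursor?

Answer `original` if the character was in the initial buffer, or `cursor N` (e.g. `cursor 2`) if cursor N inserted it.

Answer: cursor 1

Derivation:
After op 1 (add_cursor(0)): buffer="axtijfjang" (len 10), cursors c3@0 c1@7 c2@9, authorship ..........
After op 2 (move_left): buffer="axtijfjang" (len 10), cursors c3@0 c1@6 c2@8, authorship ..........
After op 3 (insert('r')): buffer="raxtijfrjarng" (len 13), cursors c3@1 c1@8 c2@11, authorship 3......1..2..
After op 4 (move_left): buffer="raxtijfrjarng" (len 13), cursors c3@0 c1@7 c2@10, authorship 3......1..2..
After op 5 (insert('x')): buffer="xraxtijfxrjaxrng" (len 16), cursors c3@1 c1@9 c2@13, authorship 33......11..22..
After op 6 (delete): buffer="raxtijfrjarng" (len 13), cursors c3@0 c1@7 c2@10, authorship 3......1..2..
After op 7 (move_right): buffer="raxtijfrjarng" (len 13), cursors c3@1 c1@8 c2@11, authorship 3......1..2..
After op 8 (move_right): buffer="raxtijfrjarng" (len 13), cursors c3@2 c1@9 c2@12, authorship 3......1..2..
Authorship (.=original, N=cursor N): 3 . . . . . . 1 . . 2 . .
Index 7: author = 1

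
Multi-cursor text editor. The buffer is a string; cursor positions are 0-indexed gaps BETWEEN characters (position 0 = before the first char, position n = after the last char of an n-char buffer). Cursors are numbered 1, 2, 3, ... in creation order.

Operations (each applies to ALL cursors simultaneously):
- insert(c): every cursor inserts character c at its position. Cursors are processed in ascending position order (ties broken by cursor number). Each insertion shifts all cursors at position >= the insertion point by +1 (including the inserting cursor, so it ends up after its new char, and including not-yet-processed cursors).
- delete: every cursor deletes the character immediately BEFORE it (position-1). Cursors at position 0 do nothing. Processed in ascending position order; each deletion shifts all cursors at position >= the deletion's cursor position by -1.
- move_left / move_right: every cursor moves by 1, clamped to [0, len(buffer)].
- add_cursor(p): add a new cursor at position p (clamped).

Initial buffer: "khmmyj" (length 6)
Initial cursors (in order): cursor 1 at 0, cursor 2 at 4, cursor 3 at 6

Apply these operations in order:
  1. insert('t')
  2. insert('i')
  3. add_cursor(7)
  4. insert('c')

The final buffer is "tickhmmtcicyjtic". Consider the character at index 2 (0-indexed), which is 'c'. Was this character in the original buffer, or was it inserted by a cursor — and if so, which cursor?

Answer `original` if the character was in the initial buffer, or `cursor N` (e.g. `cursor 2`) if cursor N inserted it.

Answer: cursor 1

Derivation:
After op 1 (insert('t')): buffer="tkhmmtyjt" (len 9), cursors c1@1 c2@6 c3@9, authorship 1....2..3
After op 2 (insert('i')): buffer="tikhmmtiyjti" (len 12), cursors c1@2 c2@8 c3@12, authorship 11....22..33
After op 3 (add_cursor(7)): buffer="tikhmmtiyjti" (len 12), cursors c1@2 c4@7 c2@8 c3@12, authorship 11....22..33
After op 4 (insert('c')): buffer="tickhmmtcicyjtic" (len 16), cursors c1@3 c4@9 c2@11 c3@16, authorship 111....2422..333
Authorship (.=original, N=cursor N): 1 1 1 . . . . 2 4 2 2 . . 3 3 3
Index 2: author = 1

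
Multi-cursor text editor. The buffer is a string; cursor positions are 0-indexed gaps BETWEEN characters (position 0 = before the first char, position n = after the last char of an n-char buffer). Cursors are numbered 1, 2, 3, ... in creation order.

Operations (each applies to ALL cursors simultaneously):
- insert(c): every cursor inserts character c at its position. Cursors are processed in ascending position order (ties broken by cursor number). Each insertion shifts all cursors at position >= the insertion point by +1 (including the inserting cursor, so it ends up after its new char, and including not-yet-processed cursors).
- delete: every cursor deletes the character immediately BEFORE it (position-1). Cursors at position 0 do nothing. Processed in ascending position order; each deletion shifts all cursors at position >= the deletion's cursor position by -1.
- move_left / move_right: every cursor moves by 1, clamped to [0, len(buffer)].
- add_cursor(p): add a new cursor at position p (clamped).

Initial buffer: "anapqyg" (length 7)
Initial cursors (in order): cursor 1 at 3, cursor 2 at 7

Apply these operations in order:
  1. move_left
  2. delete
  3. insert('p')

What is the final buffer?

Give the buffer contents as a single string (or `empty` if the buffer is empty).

After op 1 (move_left): buffer="anapqyg" (len 7), cursors c1@2 c2@6, authorship .......
After op 2 (delete): buffer="aapqg" (len 5), cursors c1@1 c2@4, authorship .....
After op 3 (insert('p')): buffer="apapqpg" (len 7), cursors c1@2 c2@6, authorship .1...2.

Answer: apapqpg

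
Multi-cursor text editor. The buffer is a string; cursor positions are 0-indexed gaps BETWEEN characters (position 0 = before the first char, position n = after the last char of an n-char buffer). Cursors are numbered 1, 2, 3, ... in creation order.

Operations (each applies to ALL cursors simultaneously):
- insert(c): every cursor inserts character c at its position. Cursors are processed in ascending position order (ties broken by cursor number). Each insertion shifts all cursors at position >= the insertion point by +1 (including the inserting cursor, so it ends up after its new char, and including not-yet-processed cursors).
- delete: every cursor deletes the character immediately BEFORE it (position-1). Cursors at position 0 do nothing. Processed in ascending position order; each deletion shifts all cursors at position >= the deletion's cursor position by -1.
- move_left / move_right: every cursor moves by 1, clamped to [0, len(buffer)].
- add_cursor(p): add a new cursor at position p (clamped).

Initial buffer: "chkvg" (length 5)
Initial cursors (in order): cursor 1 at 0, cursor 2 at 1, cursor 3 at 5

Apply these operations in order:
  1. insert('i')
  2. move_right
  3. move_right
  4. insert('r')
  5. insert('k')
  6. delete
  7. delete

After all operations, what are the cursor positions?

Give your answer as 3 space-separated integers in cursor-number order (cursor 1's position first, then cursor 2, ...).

After op 1 (insert('i')): buffer="icihkvgi" (len 8), cursors c1@1 c2@3 c3@8, authorship 1.2....3
After op 2 (move_right): buffer="icihkvgi" (len 8), cursors c1@2 c2@4 c3@8, authorship 1.2....3
After op 3 (move_right): buffer="icihkvgi" (len 8), cursors c1@3 c2@5 c3@8, authorship 1.2....3
After op 4 (insert('r')): buffer="icirhkrvgir" (len 11), cursors c1@4 c2@7 c3@11, authorship 1.21..2..33
After op 5 (insert('k')): buffer="icirkhkrkvgirk" (len 14), cursors c1@5 c2@9 c3@14, authorship 1.211..22..333
After op 6 (delete): buffer="icirhkrvgir" (len 11), cursors c1@4 c2@7 c3@11, authorship 1.21..2..33
After op 7 (delete): buffer="icihkvgi" (len 8), cursors c1@3 c2@5 c3@8, authorship 1.2....3

Answer: 3 5 8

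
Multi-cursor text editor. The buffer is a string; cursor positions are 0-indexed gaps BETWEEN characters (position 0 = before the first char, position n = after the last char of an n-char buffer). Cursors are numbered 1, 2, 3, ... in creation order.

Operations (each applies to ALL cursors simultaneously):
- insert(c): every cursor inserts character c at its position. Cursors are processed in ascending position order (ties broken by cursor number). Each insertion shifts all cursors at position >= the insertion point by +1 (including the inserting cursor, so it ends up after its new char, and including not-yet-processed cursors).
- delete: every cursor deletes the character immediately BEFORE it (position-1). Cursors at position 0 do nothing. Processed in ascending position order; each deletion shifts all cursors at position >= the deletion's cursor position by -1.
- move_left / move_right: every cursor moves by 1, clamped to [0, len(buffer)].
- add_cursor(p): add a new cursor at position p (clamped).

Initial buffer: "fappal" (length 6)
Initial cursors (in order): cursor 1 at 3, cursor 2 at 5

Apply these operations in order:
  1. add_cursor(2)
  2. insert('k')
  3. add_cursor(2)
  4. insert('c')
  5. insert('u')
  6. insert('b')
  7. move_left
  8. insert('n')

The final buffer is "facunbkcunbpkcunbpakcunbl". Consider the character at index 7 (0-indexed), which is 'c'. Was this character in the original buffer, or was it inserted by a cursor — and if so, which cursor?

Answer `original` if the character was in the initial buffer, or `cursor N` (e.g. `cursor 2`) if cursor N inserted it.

After op 1 (add_cursor(2)): buffer="fappal" (len 6), cursors c3@2 c1@3 c2@5, authorship ......
After op 2 (insert('k')): buffer="fakpkpakl" (len 9), cursors c3@3 c1@5 c2@8, authorship ..3.1..2.
After op 3 (add_cursor(2)): buffer="fakpkpakl" (len 9), cursors c4@2 c3@3 c1@5 c2@8, authorship ..3.1..2.
After op 4 (insert('c')): buffer="fackcpkcpakcl" (len 13), cursors c4@3 c3@5 c1@8 c2@12, authorship ..433.11..22.
After op 5 (insert('u')): buffer="facukcupkcupakcul" (len 17), cursors c4@4 c3@7 c1@11 c2@16, authorship ..44333.111..222.
After op 6 (insert('b')): buffer="facubkcubpkcubpakcubl" (len 21), cursors c4@5 c3@9 c1@14 c2@20, authorship ..4443333.1111..2222.
After op 7 (move_left): buffer="facubkcubpkcubpakcubl" (len 21), cursors c4@4 c3@8 c1@13 c2@19, authorship ..4443333.1111..2222.
After op 8 (insert('n')): buffer="facunbkcunbpkcunbpakcunbl" (len 25), cursors c4@5 c3@10 c1@16 c2@23, authorship ..444433333.11111..22222.
Authorship (.=original, N=cursor N): . . 4 4 4 4 3 3 3 3 3 . 1 1 1 1 1 . . 2 2 2 2 2 .
Index 7: author = 3

Answer: cursor 3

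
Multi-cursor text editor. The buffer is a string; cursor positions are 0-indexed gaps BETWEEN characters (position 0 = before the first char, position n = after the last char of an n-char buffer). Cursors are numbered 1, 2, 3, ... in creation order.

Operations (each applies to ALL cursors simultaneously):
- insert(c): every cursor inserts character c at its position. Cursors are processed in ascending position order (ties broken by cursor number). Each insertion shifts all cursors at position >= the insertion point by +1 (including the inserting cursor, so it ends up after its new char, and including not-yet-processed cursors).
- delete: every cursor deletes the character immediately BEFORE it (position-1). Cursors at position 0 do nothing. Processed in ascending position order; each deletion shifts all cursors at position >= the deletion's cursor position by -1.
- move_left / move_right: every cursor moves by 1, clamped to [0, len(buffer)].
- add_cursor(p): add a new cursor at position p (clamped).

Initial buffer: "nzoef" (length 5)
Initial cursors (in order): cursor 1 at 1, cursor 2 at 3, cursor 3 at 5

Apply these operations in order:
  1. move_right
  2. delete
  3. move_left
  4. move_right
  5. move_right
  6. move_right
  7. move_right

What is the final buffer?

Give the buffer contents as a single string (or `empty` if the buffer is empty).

After op 1 (move_right): buffer="nzoef" (len 5), cursors c1@2 c2@4 c3@5, authorship .....
After op 2 (delete): buffer="no" (len 2), cursors c1@1 c2@2 c3@2, authorship ..
After op 3 (move_left): buffer="no" (len 2), cursors c1@0 c2@1 c3@1, authorship ..
After op 4 (move_right): buffer="no" (len 2), cursors c1@1 c2@2 c3@2, authorship ..
After op 5 (move_right): buffer="no" (len 2), cursors c1@2 c2@2 c3@2, authorship ..
After op 6 (move_right): buffer="no" (len 2), cursors c1@2 c2@2 c3@2, authorship ..
After op 7 (move_right): buffer="no" (len 2), cursors c1@2 c2@2 c3@2, authorship ..

Answer: no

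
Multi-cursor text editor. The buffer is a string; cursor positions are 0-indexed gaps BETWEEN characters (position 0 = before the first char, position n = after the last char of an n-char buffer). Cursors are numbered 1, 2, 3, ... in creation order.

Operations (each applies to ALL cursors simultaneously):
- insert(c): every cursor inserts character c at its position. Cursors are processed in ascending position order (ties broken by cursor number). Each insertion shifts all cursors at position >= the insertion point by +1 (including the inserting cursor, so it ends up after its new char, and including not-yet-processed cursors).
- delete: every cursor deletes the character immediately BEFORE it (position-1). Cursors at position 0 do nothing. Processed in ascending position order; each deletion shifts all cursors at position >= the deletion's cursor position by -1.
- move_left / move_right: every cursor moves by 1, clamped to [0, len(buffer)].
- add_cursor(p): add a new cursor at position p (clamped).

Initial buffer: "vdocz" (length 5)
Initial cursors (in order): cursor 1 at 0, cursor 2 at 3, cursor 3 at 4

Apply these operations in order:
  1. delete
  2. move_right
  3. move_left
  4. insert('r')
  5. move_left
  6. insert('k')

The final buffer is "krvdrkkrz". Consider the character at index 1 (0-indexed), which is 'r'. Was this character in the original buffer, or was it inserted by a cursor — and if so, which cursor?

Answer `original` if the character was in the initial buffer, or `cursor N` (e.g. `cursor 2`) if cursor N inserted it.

Answer: cursor 1

Derivation:
After op 1 (delete): buffer="vdz" (len 3), cursors c1@0 c2@2 c3@2, authorship ...
After op 2 (move_right): buffer="vdz" (len 3), cursors c1@1 c2@3 c3@3, authorship ...
After op 3 (move_left): buffer="vdz" (len 3), cursors c1@0 c2@2 c3@2, authorship ...
After op 4 (insert('r')): buffer="rvdrrz" (len 6), cursors c1@1 c2@5 c3@5, authorship 1..23.
After op 5 (move_left): buffer="rvdrrz" (len 6), cursors c1@0 c2@4 c3@4, authorship 1..23.
After op 6 (insert('k')): buffer="krvdrkkrz" (len 9), cursors c1@1 c2@7 c3@7, authorship 11..2233.
Authorship (.=original, N=cursor N): 1 1 . . 2 2 3 3 .
Index 1: author = 1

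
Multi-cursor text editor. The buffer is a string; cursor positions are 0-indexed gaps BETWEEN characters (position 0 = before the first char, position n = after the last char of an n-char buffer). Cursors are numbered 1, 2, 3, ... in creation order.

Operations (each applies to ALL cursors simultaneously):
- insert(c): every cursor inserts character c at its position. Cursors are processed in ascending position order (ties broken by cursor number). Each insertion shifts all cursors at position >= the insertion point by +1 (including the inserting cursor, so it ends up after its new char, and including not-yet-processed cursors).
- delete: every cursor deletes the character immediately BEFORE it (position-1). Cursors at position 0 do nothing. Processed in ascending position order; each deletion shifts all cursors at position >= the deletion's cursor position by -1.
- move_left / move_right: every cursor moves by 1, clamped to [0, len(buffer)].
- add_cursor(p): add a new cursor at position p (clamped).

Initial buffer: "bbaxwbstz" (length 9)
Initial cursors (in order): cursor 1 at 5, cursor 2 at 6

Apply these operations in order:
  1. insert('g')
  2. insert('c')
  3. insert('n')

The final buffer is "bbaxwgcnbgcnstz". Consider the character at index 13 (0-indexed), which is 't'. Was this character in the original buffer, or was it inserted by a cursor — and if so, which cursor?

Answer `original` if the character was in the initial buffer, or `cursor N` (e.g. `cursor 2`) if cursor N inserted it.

Answer: original

Derivation:
After op 1 (insert('g')): buffer="bbaxwgbgstz" (len 11), cursors c1@6 c2@8, authorship .....1.2...
After op 2 (insert('c')): buffer="bbaxwgcbgcstz" (len 13), cursors c1@7 c2@10, authorship .....11.22...
After op 3 (insert('n')): buffer="bbaxwgcnbgcnstz" (len 15), cursors c1@8 c2@12, authorship .....111.222...
Authorship (.=original, N=cursor N): . . . . . 1 1 1 . 2 2 2 . . .
Index 13: author = original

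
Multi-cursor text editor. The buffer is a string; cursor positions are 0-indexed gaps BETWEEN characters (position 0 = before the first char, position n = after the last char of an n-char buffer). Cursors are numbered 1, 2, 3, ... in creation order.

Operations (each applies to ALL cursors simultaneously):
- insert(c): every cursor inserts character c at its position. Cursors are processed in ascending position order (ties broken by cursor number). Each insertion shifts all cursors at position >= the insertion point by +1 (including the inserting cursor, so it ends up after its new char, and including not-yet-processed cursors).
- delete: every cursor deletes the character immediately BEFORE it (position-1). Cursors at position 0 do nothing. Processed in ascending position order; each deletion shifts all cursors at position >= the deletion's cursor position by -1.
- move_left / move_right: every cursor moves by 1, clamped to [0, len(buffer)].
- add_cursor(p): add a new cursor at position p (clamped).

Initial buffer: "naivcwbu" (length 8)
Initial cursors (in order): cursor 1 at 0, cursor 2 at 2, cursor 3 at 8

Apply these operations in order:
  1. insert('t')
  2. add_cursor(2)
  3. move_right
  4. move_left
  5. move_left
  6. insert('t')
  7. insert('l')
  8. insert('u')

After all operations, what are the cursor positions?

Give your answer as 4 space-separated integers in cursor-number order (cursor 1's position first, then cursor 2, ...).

After op 1 (insert('t')): buffer="tnativcwbut" (len 11), cursors c1@1 c2@4 c3@11, authorship 1..2......3
After op 2 (add_cursor(2)): buffer="tnativcwbut" (len 11), cursors c1@1 c4@2 c2@4 c3@11, authorship 1..2......3
After op 3 (move_right): buffer="tnativcwbut" (len 11), cursors c1@2 c4@3 c2@5 c3@11, authorship 1..2......3
After op 4 (move_left): buffer="tnativcwbut" (len 11), cursors c1@1 c4@2 c2@4 c3@10, authorship 1..2......3
After op 5 (move_left): buffer="tnativcwbut" (len 11), cursors c1@0 c4@1 c2@3 c3@9, authorship 1..2......3
After op 6 (insert('t')): buffer="tttnattivcwbtut" (len 15), cursors c1@1 c4@3 c2@6 c3@13, authorship 114..22.....3.3
After op 7 (insert('l')): buffer="tlttlnatltivcwbtlut" (len 19), cursors c1@2 c4@5 c2@9 c3@17, authorship 11144..222.....33.3
After op 8 (insert('u')): buffer="tluttlunatlutivcwbtluut" (len 23), cursors c1@3 c4@7 c2@12 c3@21, authorship 1111444..2222.....333.3

Answer: 3 12 21 7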